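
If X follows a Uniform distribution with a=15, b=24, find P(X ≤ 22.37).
0.818889

We have X ~ Uniform(a=15, b=24).

The CDF gives us P(X ≤ k).

Using the CDF:
P(X ≤ 22.37) = 0.818889

This means there's approximately a 81.9% chance that X is at most 22.37.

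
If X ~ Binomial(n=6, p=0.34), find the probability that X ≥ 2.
0.661870

We have X ~ Binomial(n=6, p=0.34).

For discrete distributions, P(X ≥ 2) = 1 - P(X ≤ 1).

P(X ≤ 1) = 0.338130
P(X ≥ 2) = 1 - 0.338130 = 0.661870

So there's approximately a 66.2% chance that X is at least 2.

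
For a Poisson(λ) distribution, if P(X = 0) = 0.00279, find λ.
λ = 5.8817

For a Poisson(λ) distribution, the PMF at 0 is:
P(X = 0) = λ^0 e^(-λ) / 0! = e^(-λ)

Given P(X = 0) = 0.00279:
e^(-λ) = 0.00279
-λ = ln(0.00279)
λ = -ln(0.00279) = 5.8817

Verification: e^(-5.8817) = 0.00279 ✓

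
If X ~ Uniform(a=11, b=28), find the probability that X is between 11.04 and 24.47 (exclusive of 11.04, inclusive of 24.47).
0.790000

We have X ~ Uniform(a=11, b=28).

To find P(11.04 < X ≤ 24.47), we use:
P(11.04 < X ≤ 24.47) = P(X ≤ 24.47) - P(X ≤ 11.04)
                 = F(24.47) - F(11.04)
                 = 0.792353 - 0.002353
                 = 0.790000

So there's approximately a 79.0% chance that X falls in this range.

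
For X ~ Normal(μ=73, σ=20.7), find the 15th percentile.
51.5458

We have X ~ Normal(μ=73, σ=20.7).

We want to find x such that P(X ≤ x) = 0.15.

This is the 15th percentile, which means 15% of values fall below this point.

Using the inverse CDF (quantile function):
x = F⁻¹(0.15) = 51.5458

Verification: P(X ≤ 51.5458) = 0.15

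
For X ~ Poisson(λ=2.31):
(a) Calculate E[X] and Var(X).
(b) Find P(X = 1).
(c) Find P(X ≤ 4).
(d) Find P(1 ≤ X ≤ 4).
(a) E[X] = 2.3100, Var(X) = 2.3100
(b) P(X = 1) = 0.229293
(c) P(X ≤ 4) = 0.915076
(d) P(1 ≤ X ≤ 4) = 0.815815

We have X ~ Poisson(λ=2.31).

(a) Moments:
E[X] = 2.3100
Var(X) = 2.3100
σ = √Var(X) = 1.5199

(b) Point probability using PMF:
P(X = 1) = 0.229293

(c) Cumulative probability using CDF:
P(X ≤ 4) = F(4) = 0.915076

(d) Range probability:
P(1 ≤ X ≤ 4) = P(X ≤ 4) - P(X ≤ 0)
                   = F(4) - F(0)
                   = 0.915076 - 0.099261
                   = 0.815815

This means approximately 81.6% of outcomes fall in the interval [1, 4].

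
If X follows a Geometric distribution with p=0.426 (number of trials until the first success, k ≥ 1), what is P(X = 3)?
0.140357

We have X ~ Geometric(p=0.426) (number of trials until the first success, k ≥ 1).

For a Geometric distribution, the PMF gives us the probability of each outcome.

Using the PMF formula:
P(X = 3) = 0.140357

Rounded to 4 decimal places: 0.1404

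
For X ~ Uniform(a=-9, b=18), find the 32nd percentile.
-0.3600

We have X ~ Uniform(a=-9, b=18).

We want to find x such that P(X ≤ x) = 0.32.

This is the 32nd percentile, which means 32% of values fall below this point.

Using the inverse CDF (quantile function):
x = F⁻¹(0.32) = -0.3600

Verification: P(X ≤ -0.3600) = 0.32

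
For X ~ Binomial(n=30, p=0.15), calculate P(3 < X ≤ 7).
0.608555

We have X ~ Binomial(n=30, p=0.15).

To find P(3 < X ≤ 7), we use:
P(3 < X ≤ 7) = P(X ≤ 7) - P(X ≤ 3)
                 = F(7) - F(3)
                 = 0.930215 - 0.321660
                 = 0.608555

So there's approximately a 60.9% chance that X falls in this range.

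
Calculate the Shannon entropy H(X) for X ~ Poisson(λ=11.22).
2.6200 nats

We have X ~ Poisson(λ=11.22).

The Shannon entropy measures the uncertainty or information content of the distribution.

For a Poisson distribution with λ=11.22:
H(X) = 2.6200 nats

(In bits, this would be 3.7798 bits.)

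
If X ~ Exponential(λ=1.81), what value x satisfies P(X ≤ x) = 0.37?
0.2553

We have X ~ Exponential(λ=1.81).

We want to find x such that P(X ≤ x) = 0.37.

This is the 37th percentile, which means 37% of values fall below this point.

Using the inverse CDF (quantile function):
x = F⁻¹(0.37) = 0.2553

Verification: P(X ≤ 0.2553) = 0.37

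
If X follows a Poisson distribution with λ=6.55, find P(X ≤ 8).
0.785598

We have X ~ Poisson(λ=6.55).

The CDF gives us P(X ≤ k).

Using the CDF:
P(X ≤ 8) = 0.785598

This means there's approximately a 78.6% chance that X is at most 8.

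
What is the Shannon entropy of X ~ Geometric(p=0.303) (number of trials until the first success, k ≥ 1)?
2.0244 nats

We have X ~ Geometric(p=0.303) (number of trials until the first success, k ≥ 1).

The Shannon entropy measures the uncertainty or information content of the distribution.

For a Geometric distribution with p=0.303 (number of trials until the first success, k ≥ 1):
H(X) = 2.0244 nats

(In bits, this would be 2.9206 bits.)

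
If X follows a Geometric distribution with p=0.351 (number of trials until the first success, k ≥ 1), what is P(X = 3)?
0.147842

We have X ~ Geometric(p=0.351) (number of trials until the first success, k ≥ 1).

For a Geometric distribution, the PMF gives us the probability of each outcome.

Using the PMF formula:
P(X = 3) = 0.147842

Rounded to 4 decimal places: 0.1478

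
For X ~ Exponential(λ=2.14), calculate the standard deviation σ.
0.4673

We have X ~ Exponential(λ=2.14).

For an Exponential distribution with λ=2.14:
σ = √Var(X) = 0.4673

The standard deviation is the square root of the variance.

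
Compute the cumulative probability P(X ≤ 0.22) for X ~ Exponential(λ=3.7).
0.556918

We have X ~ Exponential(λ=3.7).

The CDF gives us P(X ≤ k).

Using the CDF:
P(X ≤ 0.22) = 0.556918

This means there's approximately a 55.7% chance that X is at most 0.22.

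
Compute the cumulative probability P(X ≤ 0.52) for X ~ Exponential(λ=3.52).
0.839651

We have X ~ Exponential(λ=3.52).

The CDF gives us P(X ≤ k).

Using the CDF:
P(X ≤ 0.52) = 0.839651

This means there's approximately a 84.0% chance that X is at most 0.52.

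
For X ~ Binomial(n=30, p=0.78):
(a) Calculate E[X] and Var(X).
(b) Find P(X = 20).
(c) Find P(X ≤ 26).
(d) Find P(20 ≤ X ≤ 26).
(a) E[X] = 23.4000, Var(X) = 5.1480
(b) P(X = 20) = 0.055449
(c) P(X ≤ 26) = 0.921711
(d) P(20 ≤ X ≤ 26) = 0.873234

We have X ~ Binomial(n=30, p=0.78).

(a) Moments:
E[X] = 23.4000
Var(X) = 5.1480
σ = √Var(X) = 2.2689

(b) Point probability using PMF:
P(X = 20) = 0.055449

(c) Cumulative probability using CDF:
P(X ≤ 26) = F(26) = 0.921711

(d) Range probability:
P(20 ≤ X ≤ 26) = P(X ≤ 26) - P(X ≤ 19)
                   = F(26) - F(19)
                   = 0.921711 - 0.048477
                   = 0.873234

This means approximately 87.3% of outcomes fall in the interval [20, 26].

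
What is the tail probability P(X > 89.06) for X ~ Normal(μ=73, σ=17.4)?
0.178007

We have X ~ Normal(μ=73, σ=17.4).

P(X > 89.06) = 1 - P(X ≤ 89.06)
                = 1 - F(89.06)
                = 1 - 0.821993
                = 0.178007

So there's approximately a 17.8% chance that X exceeds 89.06.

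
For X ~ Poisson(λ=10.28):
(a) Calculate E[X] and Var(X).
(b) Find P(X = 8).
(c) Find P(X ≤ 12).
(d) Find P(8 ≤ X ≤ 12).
(a) E[X] = 10.2800, Var(X) = 10.2800
(b) P(X = 8) = 0.106140
(c) P(X ≤ 12) = 0.764304
(d) P(8 ≤ X ≤ 12) = 0.568253

We have X ~ Poisson(λ=10.28).

(a) Moments:
E[X] = 10.2800
Var(X) = 10.2800
σ = √Var(X) = 3.2062

(b) Point probability using PMF:
P(X = 8) = 0.106140

(c) Cumulative probability using CDF:
P(X ≤ 12) = F(12) = 0.764304

(d) Range probability:
P(8 ≤ X ≤ 12) = P(X ≤ 12) - P(X ≤ 7)
                   = F(12) - F(7)
                   = 0.764304 - 0.196050
                   = 0.568253

This means approximately 56.8% of outcomes fall in the interval [8, 12].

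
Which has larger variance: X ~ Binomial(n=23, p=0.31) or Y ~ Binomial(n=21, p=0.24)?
X has larger variance (4.9197 > 3.8304)

Compute the variance for each distribution:

X ~ Binomial(n=23, p=0.31):
Var(X) = 4.9197

Y ~ Binomial(n=21, p=0.24):
Var(Y) = 3.8304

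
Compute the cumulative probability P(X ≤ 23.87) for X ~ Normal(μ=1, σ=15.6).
0.928679

We have X ~ Normal(μ=1, σ=15.6).

The CDF gives us P(X ≤ k).

Using the CDF:
P(X ≤ 23.87) = 0.928679

This means there's approximately a 92.9% chance that X is at most 23.87.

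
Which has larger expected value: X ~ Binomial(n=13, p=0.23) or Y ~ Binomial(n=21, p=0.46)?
Y has larger mean (9.6600 > 2.9900)

Compute the expected value for each distribution:

X ~ Binomial(n=13, p=0.23):
E[X] = 2.9900

Y ~ Binomial(n=21, p=0.46):
E[Y] = 9.6600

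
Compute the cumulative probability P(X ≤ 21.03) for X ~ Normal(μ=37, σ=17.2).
0.176577

We have X ~ Normal(μ=37, σ=17.2).

The CDF gives us P(X ≤ k).

Using the CDF:
P(X ≤ 21.03) = 0.176577

This means there's approximately a 17.7% chance that X is at most 21.03.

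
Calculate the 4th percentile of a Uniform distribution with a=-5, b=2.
-4.7200

We have X ~ Uniform(a=-5, b=2).

We want to find x such that P(X ≤ x) = 0.04.

This is the 4th percentile, which means 4% of values fall below this point.

Using the inverse CDF (quantile function):
x = F⁻¹(0.04) = -4.7200

Verification: P(X ≤ -4.7200) = 0.04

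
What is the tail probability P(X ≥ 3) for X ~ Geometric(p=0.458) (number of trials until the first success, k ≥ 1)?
0.293764

We have X ~ Geometric(p=0.458) (number of trials until the first success, k ≥ 1).

For discrete distributions, P(X ≥ 3) = 1 - P(X ≤ 2).

P(X ≤ 2) = 0.706236
P(X ≥ 3) = 1 - 0.706236 = 0.293764

So there's approximately a 29.4% chance that X is at least 3.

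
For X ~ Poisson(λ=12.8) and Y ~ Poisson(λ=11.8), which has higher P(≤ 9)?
Y has higher probability (P(Y ≤ 9) = 0.2603 > P(X ≤ 9) = 0.1794)

Compute P(≤ 9) for each distribution:

X ~ Poisson(λ=12.8):
P(X ≤ 9) = 0.1794

Y ~ Poisson(λ=11.8):
P(Y ≤ 9) = 0.2603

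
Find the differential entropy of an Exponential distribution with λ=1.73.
0.4519 nats

We have X ~ Exponential(λ=1.73).

The differential entropy measures the uncertainty or information content of the distribution.

For an Exponential distribution with λ=1.73:
h(X) = 0.4519 nats

(In bits, this would be 0.6519 bits.)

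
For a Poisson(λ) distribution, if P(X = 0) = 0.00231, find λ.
λ = 6.0705

For a Poisson(λ) distribution, the PMF at 0 is:
P(X = 0) = λ^0 e^(-λ) / 0! = e^(-λ)

Given P(X = 0) = 0.00231:
e^(-λ) = 0.00231
-λ = ln(0.00231)
λ = -ln(0.00231) = 6.0705

Verification: e^(-6.0705) = 0.00231 ✓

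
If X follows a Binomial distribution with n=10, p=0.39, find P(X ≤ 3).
0.407664

We have X ~ Binomial(n=10, p=0.39).

The CDF gives us P(X ≤ k).

Using the CDF:
P(X ≤ 3) = 0.407664

This means there's approximately a 40.8% chance that X is at most 3.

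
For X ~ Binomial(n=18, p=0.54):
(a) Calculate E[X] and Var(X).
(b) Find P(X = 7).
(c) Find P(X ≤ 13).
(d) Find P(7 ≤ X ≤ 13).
(a) E[X] = 9.7200, Var(X) = 4.4712
(b) P(X = 7) = 0.083147
(c) P(X ≤ 13) = 0.965808
(d) P(7 ≤ X ≤ 13) = 0.901984

We have X ~ Binomial(n=18, p=0.54).

(a) Moments:
E[X] = 9.7200
Var(X) = 4.4712
σ = √Var(X) = 2.1145

(b) Point probability using PMF:
P(X = 7) = 0.083147

(c) Cumulative probability using CDF:
P(X ≤ 13) = F(13) = 0.965808

(d) Range probability:
P(7 ≤ X ≤ 13) = P(X ≤ 13) - P(X ≤ 6)
                   = F(13) - F(6)
                   = 0.965808 - 0.063824
                   = 0.901984

This means approximately 90.2% of outcomes fall in the interval [7, 13].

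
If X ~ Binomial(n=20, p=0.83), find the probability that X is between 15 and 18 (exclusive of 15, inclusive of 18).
0.632988

We have X ~ Binomial(n=20, p=0.83).

To find P(15 < X ≤ 18), we use:
P(15 < X ≤ 18) = P(X ≤ 18) - P(X ≤ 15)
                 = F(18) - F(15)
                 = 0.877306 - 0.244318
                 = 0.632988

So there's approximately a 63.3% chance that X falls in this range.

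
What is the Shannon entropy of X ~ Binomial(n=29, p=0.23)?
2.2316 nats

We have X ~ Binomial(n=29, p=0.23).

The Shannon entropy measures the uncertainty or information content of the distribution.

For a Binomial distribution with n=29, p=0.23:
H(X) = 2.2316 nats

(In bits, this would be 3.2195 bits.)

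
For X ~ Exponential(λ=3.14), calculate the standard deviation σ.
0.3185

We have X ~ Exponential(λ=3.14).

For an Exponential distribution with λ=3.14:
σ = √Var(X) = 0.3185

The standard deviation is the square root of the variance.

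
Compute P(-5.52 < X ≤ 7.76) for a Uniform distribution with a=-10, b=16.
0.510769

We have X ~ Uniform(a=-10, b=16).

To find P(-5.52 < X ≤ 7.76), we use:
P(-5.52 < X ≤ 7.76) = P(X ≤ 7.76) - P(X ≤ -5.52)
                 = F(7.76) - F(-5.52)
                 = 0.683077 - 0.172308
                 = 0.510769

So there's approximately a 51.1% chance that X falls in this range.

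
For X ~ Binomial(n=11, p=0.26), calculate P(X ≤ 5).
0.958811

We have X ~ Binomial(n=11, p=0.26).

The CDF gives us P(X ≤ k).

Using the CDF:
P(X ≤ 5) = 0.958811

This means there's approximately a 95.9% chance that X is at most 5.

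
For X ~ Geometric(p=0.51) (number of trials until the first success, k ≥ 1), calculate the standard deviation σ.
1.3725

We have X ~ Geometric(p=0.51) (number of trials until the first success, k ≥ 1).

For a Geometric distribution with p=0.51 (number of trials until the first success, k ≥ 1):
σ = √Var(X) = 1.3725

The standard deviation is the square root of the variance.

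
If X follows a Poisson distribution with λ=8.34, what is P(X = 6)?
0.111596

We have X ~ Poisson(λ=8.34).

For a Poisson distribution, the PMF gives us the probability of each outcome.

Using the PMF formula:
P(X = 6) = 0.111596

Rounded to 4 decimal places: 0.1116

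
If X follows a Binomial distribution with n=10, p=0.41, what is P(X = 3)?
0.205824

We have X ~ Binomial(n=10, p=0.41).

For a Binomial distribution, the PMF gives us the probability of each outcome.

Using the PMF formula:
P(X = 3) = 0.205824

Rounded to 4 decimal places: 0.2058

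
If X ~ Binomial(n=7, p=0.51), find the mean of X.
3.5700

We have X ~ Binomial(n=7, p=0.51).

For a Binomial distribution with n=7, p=0.51:
E[X] = 3.5700

This is the expected (average) value of X.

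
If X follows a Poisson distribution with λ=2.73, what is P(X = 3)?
0.221163

We have X ~ Poisson(λ=2.73).

For a Poisson distribution, the PMF gives us the probability of each outcome.

Using the PMF formula:
P(X = 3) = 0.221163

Rounded to 4 decimal places: 0.2212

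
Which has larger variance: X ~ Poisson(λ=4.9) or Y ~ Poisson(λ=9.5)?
Y has larger variance (9.5000 > 4.9000)

Compute the variance for each distribution:

X ~ Poisson(λ=4.9):
Var(X) = 4.9000

Y ~ Poisson(λ=9.5):
Var(Y) = 9.5000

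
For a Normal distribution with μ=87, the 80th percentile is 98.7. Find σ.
σ = 13.9017

For X ~ Normal(μ, σ), the p-th percentile satisfies x = μ + z_p × σ,
where z_p = Φ⁻¹(p) is the standard normal quantile.

Step 1: z_{0.8} = Φ⁻¹(0.8) = 0.8416

Step 2: Solve for σ:
98.7 = 87 + 0.8416 × σ
σ = (98.7 - 87) / 0.8416
σ = 11.70 / 0.8416
σ = 13.9017

Verification: μ + z × σ = 87 + 0.8416 × 13.9017 = 98.70 ✓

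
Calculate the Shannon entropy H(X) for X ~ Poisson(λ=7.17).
2.3912 nats

We have X ~ Poisson(λ=7.17).

The Shannon entropy measures the uncertainty or information content of the distribution.

For a Poisson distribution with λ=7.17:
H(X) = 2.3912 nats

(In bits, this would be 3.4498 bits.)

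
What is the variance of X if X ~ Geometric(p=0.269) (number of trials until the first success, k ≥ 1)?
10.1021

We have X ~ Geometric(p=0.269) (number of trials until the first success, k ≥ 1).

For a Geometric distribution with p=0.269 (number of trials until the first success, k ≥ 1):
Var(X) = 10.1021

The variance measures the spread of the distribution around the mean.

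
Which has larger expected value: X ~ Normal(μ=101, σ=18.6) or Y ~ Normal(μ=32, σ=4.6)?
X has larger mean (101.0000 > 32.0000)

Compute the expected value for each distribution:

X ~ Normal(μ=101, σ=18.6):
E[X] = 101.0000

Y ~ Normal(μ=32, σ=4.6):
E[Y] = 32.0000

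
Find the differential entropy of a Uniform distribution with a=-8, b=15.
3.1355 nats

We have X ~ Uniform(a=-8, b=15).

The differential entropy measures the uncertainty or information content of the distribution.

For a Uniform distribution with a=-8, b=15:
h(X) = 3.1355 nats

(In bits, this would be 4.5236 bits.)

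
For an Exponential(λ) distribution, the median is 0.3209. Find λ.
λ = 2.1600

For X ~ Exponential(λ), the CDF is F(x) = 1 - e^(-λx).
The median m satisfies F(m) = 0.5:
1 - e^(-λm) = 0.5
e^(-λm) = 0.5
λm = ln(2)
m = ln(2) / λ

Given m = 0.3209:
λ = ln(2) / 0.3209 = 0.693147 / 0.3209 = 2.1600

Verification: ln(2) / 2.1600 = 0.3209 ✓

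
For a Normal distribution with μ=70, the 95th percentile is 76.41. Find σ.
σ = 3.8970

For X ~ Normal(μ, σ), the p-th percentile satisfies x = μ + z_p × σ,
where z_p = Φ⁻¹(p) is the standard normal quantile.

Step 1: z_{0.95} = Φ⁻¹(0.95) = 1.6449

Step 2: Solve for σ:
76.41 = 70 + 1.6449 × σ
σ = (76.41 - 70) / 1.6449
σ = 6.41 / 1.6449
σ = 3.8970

Verification: μ + z × σ = 70 + 1.6449 × 3.8970 = 76.41 ✓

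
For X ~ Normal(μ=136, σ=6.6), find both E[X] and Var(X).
E[X] = 136.0000, Var(X) = 43.5600

We have X ~ Normal(μ=136, σ=6.6).

For a Normal distribution with μ=136, σ=6.6:

Expected value:
E[X] = 136.0000

Variance:
Var(X) = 43.5600

Standard deviation:
σ = √Var(X) = 6.6000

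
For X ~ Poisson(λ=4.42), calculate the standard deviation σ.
2.1024

We have X ~ Poisson(λ=4.42).

For a Poisson distribution with λ=4.42:
σ = √Var(X) = 2.1024

The standard deviation is the square root of the variance.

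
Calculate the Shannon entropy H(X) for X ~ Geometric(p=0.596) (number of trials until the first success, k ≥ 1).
1.1319 nats

We have X ~ Geometric(p=0.596) (number of trials until the first success, k ≥ 1).

The Shannon entropy measures the uncertainty or information content of the distribution.

For a Geometric distribution with p=0.596 (number of trials until the first success, k ≥ 1):
H(X) = 1.1319 nats

(In bits, this would be 1.6330 bits.)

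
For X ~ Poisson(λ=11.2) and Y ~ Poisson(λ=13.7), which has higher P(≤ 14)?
X has higher probability (P(X ≤ 14) = 0.8391 > P(Y ≤ 14) = 0.6022)

Compute P(≤ 14) for each distribution:

X ~ Poisson(λ=11.2):
P(X ≤ 14) = 0.8391

Y ~ Poisson(λ=13.7):
P(Y ≤ 14) = 0.6022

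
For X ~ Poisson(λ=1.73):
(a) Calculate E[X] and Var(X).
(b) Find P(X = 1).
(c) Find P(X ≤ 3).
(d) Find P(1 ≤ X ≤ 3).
(a) E[X] = 1.7300, Var(X) = 1.7300
(b) P(X = 1) = 0.306702
(c) P(X ≤ 3) = 0.902272
(d) P(1 ≤ X ≤ 3) = 0.724987

We have X ~ Poisson(λ=1.73).

(a) Moments:
E[X] = 1.7300
Var(X) = 1.7300
σ = √Var(X) = 1.3153

(b) Point probability using PMF:
P(X = 1) = 0.306702

(c) Cumulative probability using CDF:
P(X ≤ 3) = F(3) = 0.902272

(d) Range probability:
P(1 ≤ X ≤ 3) = P(X ≤ 3) - P(X ≤ 0)
                   = F(3) - F(0)
                   = 0.902272 - 0.177284
                   = 0.724987

This means approximately 72.5% of outcomes fall in the interval [1, 3].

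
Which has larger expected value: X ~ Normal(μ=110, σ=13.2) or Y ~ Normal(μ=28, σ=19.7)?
X has larger mean (110.0000 > 28.0000)

Compute the expected value for each distribution:

X ~ Normal(μ=110, σ=13.2):
E[X] = 110.0000

Y ~ Normal(μ=28, σ=19.7):
E[Y] = 28.0000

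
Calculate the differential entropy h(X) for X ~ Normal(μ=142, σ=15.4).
4.1533 nats

We have X ~ Normal(μ=142, σ=15.4).

The differential entropy measures the uncertainty or information content of the distribution.

For a Normal distribution with μ=142, σ=15.4:
h(X) = 4.1533 nats

(In bits, this would be 5.9920 bits.)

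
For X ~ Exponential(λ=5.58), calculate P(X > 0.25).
0.247833

We have X ~ Exponential(λ=5.58).

P(X > 0.25) = 1 - P(X ≤ 0.25)
                = 1 - F(0.25)
                = 1 - 0.752167
                = 0.247833

So there's approximately a 24.8% chance that X exceeds 0.25.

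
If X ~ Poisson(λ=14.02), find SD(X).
3.7443

We have X ~ Poisson(λ=14.02).

For a Poisson distribution with λ=14.02:
σ = √Var(X) = 3.7443

The standard deviation is the square root of the variance.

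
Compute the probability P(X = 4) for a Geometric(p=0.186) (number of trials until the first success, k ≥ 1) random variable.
0.100320

We have X ~ Geometric(p=0.186) (number of trials until the first success, k ≥ 1).

For a Geometric distribution, the PMF gives us the probability of each outcome.

Using the PMF formula:
P(X = 4) = 0.100320

Rounded to 4 decimal places: 0.1003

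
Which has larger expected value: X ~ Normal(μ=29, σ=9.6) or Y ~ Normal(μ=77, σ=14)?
Y has larger mean (77.0000 > 29.0000)

Compute the expected value for each distribution:

X ~ Normal(μ=29, σ=9.6):
E[X] = 29.0000

Y ~ Normal(μ=77, σ=14):
E[Y] = 77.0000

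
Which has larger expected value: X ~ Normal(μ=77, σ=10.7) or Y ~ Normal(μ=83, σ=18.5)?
Y has larger mean (83.0000 > 77.0000)

Compute the expected value for each distribution:

X ~ Normal(μ=77, σ=10.7):
E[X] = 77.0000

Y ~ Normal(μ=83, σ=18.5):
E[Y] = 83.0000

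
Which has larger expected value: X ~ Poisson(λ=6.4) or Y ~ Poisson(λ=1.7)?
X has larger mean (6.4000 > 1.7000)

Compute the expected value for each distribution:

X ~ Poisson(λ=6.4):
E[X] = 6.4000

Y ~ Poisson(λ=1.7):
E[Y] = 1.7000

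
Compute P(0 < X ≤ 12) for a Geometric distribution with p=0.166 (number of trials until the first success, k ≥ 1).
0.886762

We have X ~ Geometric(p=0.166) (number of trials until the first success, k ≥ 1).

To find P(0 < X ≤ 12), we use:
P(0 < X ≤ 12) = P(X ≤ 12) - P(X ≤ 0)
                 = F(12) - F(0)
                 = 0.886762 - 0.000000
                 = 0.886762

So there's approximately a 88.7% chance that X falls in this range.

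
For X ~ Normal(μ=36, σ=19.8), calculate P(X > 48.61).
0.262105

We have X ~ Normal(μ=36, σ=19.8).

P(X > 48.61) = 1 - P(X ≤ 48.61)
                = 1 - F(48.61)
                = 1 - 0.737895
                = 0.262105

So there's approximately a 26.2% chance that X exceeds 48.61.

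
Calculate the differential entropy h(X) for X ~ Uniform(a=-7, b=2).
2.1972 nats

We have X ~ Uniform(a=-7, b=2).

The differential entropy measures the uncertainty or information content of the distribution.

For a Uniform distribution with a=-7, b=2:
h(X) = 2.1972 nats

(In bits, this would be 3.1699 bits.)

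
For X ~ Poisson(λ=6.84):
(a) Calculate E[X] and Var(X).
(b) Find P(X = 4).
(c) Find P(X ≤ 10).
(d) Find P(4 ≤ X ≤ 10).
(a) E[X] = 6.8400, Var(X) = 6.8400
(b) P(X = 4) = 0.097598
(c) P(X ≤ 10) = 0.912446
(d) P(4 ≤ X ≤ 10) = 0.821949

We have X ~ Poisson(λ=6.84).

(a) Moments:
E[X] = 6.8400
Var(X) = 6.8400
σ = √Var(X) = 2.6153

(b) Point probability using PMF:
P(X = 4) = 0.097598

(c) Cumulative probability using CDF:
P(X ≤ 10) = F(10) = 0.912446

(d) Range probability:
P(4 ≤ X ≤ 10) = P(X ≤ 10) - P(X ≤ 3)
                   = F(10) - F(3)
                   = 0.912446 - 0.090497
                   = 0.821949

This means approximately 82.2% of outcomes fall in the interval [4, 10].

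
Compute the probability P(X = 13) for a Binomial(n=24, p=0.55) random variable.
0.161184

We have X ~ Binomial(n=24, p=0.55).

For a Binomial distribution, the PMF gives us the probability of each outcome.

Using the PMF formula:
P(X = 13) = 0.161184

Rounded to 4 decimal places: 0.1612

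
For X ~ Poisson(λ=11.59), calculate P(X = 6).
0.031167

We have X ~ Poisson(λ=11.59).

For a Poisson distribution, the PMF gives us the probability of each outcome.

Using the PMF formula:
P(X = 6) = 0.031167

Rounded to 4 decimal places: 0.0312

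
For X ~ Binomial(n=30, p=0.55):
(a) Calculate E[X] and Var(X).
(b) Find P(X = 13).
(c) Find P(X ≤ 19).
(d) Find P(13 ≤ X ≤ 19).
(a) E[X] = 16.5000, Var(X) = 7.4250
(b) P(X = 13) = 0.064215
(c) P(X ≤ 19) = 0.864955
(d) P(13 ≤ X ≤ 19) = 0.793566

We have X ~ Binomial(n=30, p=0.55).

(a) Moments:
E[X] = 16.5000
Var(X) = 7.4250
σ = √Var(X) = 2.7249

(b) Point probability using PMF:
P(X = 13) = 0.064215

(c) Cumulative probability using CDF:
P(X ≤ 19) = F(19) = 0.864955

(d) Range probability:
P(13 ≤ X ≤ 19) = P(X ≤ 19) - P(X ≤ 12)
                   = F(19) - F(12)
                   = 0.864955 - 0.071389
                   = 0.793566

This means approximately 79.4% of outcomes fall in the interval [13, 19].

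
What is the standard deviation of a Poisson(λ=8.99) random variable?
2.9983

We have X ~ Poisson(λ=8.99).

For a Poisson distribution with λ=8.99:
σ = √Var(X) = 2.9983

The standard deviation is the square root of the variance.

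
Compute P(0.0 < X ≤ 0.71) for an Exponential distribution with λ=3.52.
0.917849

We have X ~ Exponential(λ=3.52).

To find P(0.0 < X ≤ 0.71), we use:
P(0.0 < X ≤ 0.71) = P(X ≤ 0.71) - P(X ≤ 0.0)
                 = F(0.71) - F(0.0)
                 = 0.917849 - 0.000000
                 = 0.917849

So there's approximately a 91.8% chance that X falls in this range.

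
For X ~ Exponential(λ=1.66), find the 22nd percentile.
0.1497

We have X ~ Exponential(λ=1.66).

We want to find x such that P(X ≤ x) = 0.22.

This is the 22nd percentile, which means 22% of values fall below this point.

Using the inverse CDF (quantile function):
x = F⁻¹(0.22) = 0.1497

Verification: P(X ≤ 0.1497) = 0.22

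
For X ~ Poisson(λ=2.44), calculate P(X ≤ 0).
0.087161

We have X ~ Poisson(λ=2.44).

The CDF gives us P(X ≤ k).

Using the CDF:
P(X ≤ 0) = 0.087161

This means there's approximately a 8.7% chance that X is at most 0.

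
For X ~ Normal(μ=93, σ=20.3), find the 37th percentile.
86.2634

We have X ~ Normal(μ=93, σ=20.3).

We want to find x such that P(X ≤ x) = 0.37.

This is the 37th percentile, which means 37% of values fall below this point.

Using the inverse CDF (quantile function):
x = F⁻¹(0.37) = 86.2634

Verification: P(X ≤ 86.2634) = 0.37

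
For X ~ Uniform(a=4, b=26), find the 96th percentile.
25.1200

We have X ~ Uniform(a=4, b=26).

We want to find x such that P(X ≤ x) = 0.96.

This is the 96th percentile, which means 96% of values fall below this point.

Using the inverse CDF (quantile function):
x = F⁻¹(0.96) = 25.1200

Verification: P(X ≤ 25.1200) = 0.96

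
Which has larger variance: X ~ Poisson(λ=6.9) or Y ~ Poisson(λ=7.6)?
Y has larger variance (7.6000 > 6.9000)

Compute the variance for each distribution:

X ~ Poisson(λ=6.9):
Var(X) = 6.9000

Y ~ Poisson(λ=7.6):
Var(Y) = 7.6000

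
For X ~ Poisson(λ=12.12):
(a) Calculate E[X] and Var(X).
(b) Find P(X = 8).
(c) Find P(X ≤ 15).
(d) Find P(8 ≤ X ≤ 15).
(a) E[X] = 12.1200, Var(X) = 12.1200
(b) P(X = 8) = 0.062929
(c) P(X ≤ 15) = 0.835599
(d) P(8 ≤ X ≤ 15) = 0.751207

We have X ~ Poisson(λ=12.12).

(a) Moments:
E[X] = 12.1200
Var(X) = 12.1200
σ = √Var(X) = 3.4814

(b) Point probability using PMF:
P(X = 8) = 0.062929

(c) Cumulative probability using CDF:
P(X ≤ 15) = F(15) = 0.835599

(d) Range probability:
P(8 ≤ X ≤ 15) = P(X ≤ 15) - P(X ≤ 7)
                   = F(15) - F(7)
                   = 0.835599 - 0.084392
                   = 0.751207

This means approximately 75.1% of outcomes fall in the interval [8, 15].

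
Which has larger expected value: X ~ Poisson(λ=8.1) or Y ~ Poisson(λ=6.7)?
X has larger mean (8.1000 > 6.7000)

Compute the expected value for each distribution:

X ~ Poisson(λ=8.1):
E[X] = 8.1000

Y ~ Poisson(λ=6.7):
E[Y] = 6.7000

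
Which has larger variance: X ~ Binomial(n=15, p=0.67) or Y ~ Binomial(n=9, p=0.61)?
X has larger variance (3.3165 > 2.1411)

Compute the variance for each distribution:

X ~ Binomial(n=15, p=0.67):
Var(X) = 3.3165

Y ~ Binomial(n=9, p=0.61):
Var(Y) = 2.1411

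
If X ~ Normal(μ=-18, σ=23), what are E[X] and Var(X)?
E[X] = -18.0000, Var(X) = 529.0000

We have X ~ Normal(μ=-18, σ=23).

For a Normal distribution with μ=-18, σ=23:

Expected value:
E[X] = -18.0000

Variance:
Var(X) = 529.0000

Standard deviation:
σ = √Var(X) = 23.0000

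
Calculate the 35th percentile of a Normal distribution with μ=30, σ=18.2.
22.9872

We have X ~ Normal(μ=30, σ=18.2).

We want to find x such that P(X ≤ x) = 0.35.

This is the 35th percentile, which means 35% of values fall below this point.

Using the inverse CDF (quantile function):
x = F⁻¹(0.35) = 22.9872

Verification: P(X ≤ 22.9872) = 0.35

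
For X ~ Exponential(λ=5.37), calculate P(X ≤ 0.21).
0.676223

We have X ~ Exponential(λ=5.37).

The CDF gives us P(X ≤ k).

Using the CDF:
P(X ≤ 0.21) = 0.676223

This means there's approximately a 67.6% chance that X is at most 0.21.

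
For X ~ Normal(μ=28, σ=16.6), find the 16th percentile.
11.4920

We have X ~ Normal(μ=28, σ=16.6).

We want to find x such that P(X ≤ x) = 0.16.

This is the 16th percentile, which means 16% of values fall below this point.

Using the inverse CDF (quantile function):
x = F⁻¹(0.16) = 11.4920

Verification: P(X ≤ 11.4920) = 0.16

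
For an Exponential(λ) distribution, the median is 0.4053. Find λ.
λ = 1.7102

For X ~ Exponential(λ), the CDF is F(x) = 1 - e^(-λx).
The median m satisfies F(m) = 0.5:
1 - e^(-λm) = 0.5
e^(-λm) = 0.5
λm = ln(2)
m = ln(2) / λ

Given m = 0.4053:
λ = ln(2) / 0.4053 = 0.693147 / 0.4053 = 1.7102

Verification: ln(2) / 1.7102 = 0.4053 ✓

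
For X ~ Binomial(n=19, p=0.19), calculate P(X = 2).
0.171691

We have X ~ Binomial(n=19, p=0.19).

For a Binomial distribution, the PMF gives us the probability of each outcome.

Using the PMF formula:
P(X = 2) = 0.171691

Rounded to 4 decimal places: 0.1717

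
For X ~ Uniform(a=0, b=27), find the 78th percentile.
21.0600

We have X ~ Uniform(a=0, b=27).

We want to find x such that P(X ≤ x) = 0.78.

This is the 78th percentile, which means 78% of values fall below this point.

Using the inverse CDF (quantile function):
x = F⁻¹(0.78) = 21.0600

Verification: P(X ≤ 21.0600) = 0.78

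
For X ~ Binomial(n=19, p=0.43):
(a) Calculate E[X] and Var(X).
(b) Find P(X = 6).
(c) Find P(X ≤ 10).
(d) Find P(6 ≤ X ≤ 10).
(a) E[X] = 8.1700, Var(X) = 4.6569
(b) P(X = 6) = 0.114991
(c) P(X ≤ 10) = 0.859634
(d) P(6 ≤ X ≤ 10) = 0.753285

We have X ~ Binomial(n=19, p=0.43).

(a) Moments:
E[X] = 8.1700
Var(X) = 4.6569
σ = √Var(X) = 2.1580

(b) Point probability using PMF:
P(X = 6) = 0.114991

(c) Cumulative probability using CDF:
P(X ≤ 10) = F(10) = 0.859634

(d) Range probability:
P(6 ≤ X ≤ 10) = P(X ≤ 10) - P(X ≤ 5)
                   = F(10) - F(5)
                   = 0.859634 - 0.106349
                   = 0.753285

This means approximately 75.3% of outcomes fall in the interval [6, 10].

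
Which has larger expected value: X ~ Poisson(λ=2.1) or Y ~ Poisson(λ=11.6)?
Y has larger mean (11.6000 > 2.1000)

Compute the expected value for each distribution:

X ~ Poisson(λ=2.1):
E[X] = 2.1000

Y ~ Poisson(λ=11.6):
E[Y] = 11.6000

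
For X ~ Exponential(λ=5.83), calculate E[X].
0.1715

We have X ~ Exponential(λ=5.83).

For an Exponential distribution with λ=5.83:
E[X] = 0.1715

This is the expected (average) value of X.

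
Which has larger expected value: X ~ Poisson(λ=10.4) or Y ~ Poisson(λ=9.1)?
X has larger mean (10.4000 > 9.1000)

Compute the expected value for each distribution:

X ~ Poisson(λ=10.4):
E[X] = 10.4000

Y ~ Poisson(λ=9.1):
E[Y] = 9.1000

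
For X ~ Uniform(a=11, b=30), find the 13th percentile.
13.4700

We have X ~ Uniform(a=11, b=30).

We want to find x such that P(X ≤ x) = 0.13.

This is the 13th percentile, which means 13% of values fall below this point.

Using the inverse CDF (quantile function):
x = F⁻¹(0.13) = 13.4700

Verification: P(X ≤ 13.4700) = 0.13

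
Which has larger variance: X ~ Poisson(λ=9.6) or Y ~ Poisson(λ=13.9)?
Y has larger variance (13.9000 > 9.6000)

Compute the variance for each distribution:

X ~ Poisson(λ=9.6):
Var(X) = 9.6000

Y ~ Poisson(λ=13.9):
Var(Y) = 13.9000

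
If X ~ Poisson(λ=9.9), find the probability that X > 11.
0.291909

We have X ~ Poisson(λ=9.9).

P(X > 11) = 1 - P(X ≤ 11)
                = 1 - F(11)
                = 1 - 0.708091
                = 0.291909

So there's approximately a 29.2% chance that X exceeds 11.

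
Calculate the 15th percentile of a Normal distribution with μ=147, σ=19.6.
126.6859

We have X ~ Normal(μ=147, σ=19.6).

We want to find x such that P(X ≤ x) = 0.15.

This is the 15th percentile, which means 15% of values fall below this point.

Using the inverse CDF (quantile function):
x = F⁻¹(0.15) = 126.6859

Verification: P(X ≤ 126.6859) = 0.15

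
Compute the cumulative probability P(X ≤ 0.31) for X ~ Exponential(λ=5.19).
0.799892

We have X ~ Exponential(λ=5.19).

The CDF gives us P(X ≤ k).

Using the CDF:
P(X ≤ 0.31) = 0.799892

This means there's approximately a 80.0% chance that X is at most 0.31.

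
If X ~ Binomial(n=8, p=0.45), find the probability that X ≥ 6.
0.088456

We have X ~ Binomial(n=8, p=0.45).

For discrete distributions, P(X ≥ 6) = 1 - P(X ≤ 5).

P(X ≤ 5) = 0.911544
P(X ≥ 6) = 1 - 0.911544 = 0.088456

So there's approximately a 8.8% chance that X is at least 6.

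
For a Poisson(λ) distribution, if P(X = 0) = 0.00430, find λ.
λ = 5.4491

For a Poisson(λ) distribution, the PMF at 0 is:
P(X = 0) = λ^0 e^(-λ) / 0! = e^(-λ)

Given P(X = 0) = 0.00430:
e^(-λ) = 0.00430
-λ = ln(0.00430)
λ = -ln(0.00430) = 5.4491

Verification: e^(-5.4491) = 0.00430 ✓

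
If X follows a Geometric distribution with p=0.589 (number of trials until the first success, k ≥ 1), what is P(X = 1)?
0.589000

We have X ~ Geometric(p=0.589) (number of trials until the first success, k ≥ 1).

For a Geometric distribution, the PMF gives us the probability of each outcome.

Using the PMF formula:
P(X = 1) = 0.589000

Rounded to 4 decimal places: 0.5890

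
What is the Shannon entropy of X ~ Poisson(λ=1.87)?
1.6665 nats

We have X ~ Poisson(λ=1.87).

The Shannon entropy measures the uncertainty or information content of the distribution.

For a Poisson distribution with λ=1.87:
H(X) = 1.6665 nats

(In bits, this would be 2.4042 bits.)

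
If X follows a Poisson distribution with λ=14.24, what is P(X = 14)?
0.105774

We have X ~ Poisson(λ=14.24).

For a Poisson distribution, the PMF gives us the probability of each outcome.

Using the PMF formula:
P(X = 14) = 0.105774

Rounded to 4 decimal places: 0.1058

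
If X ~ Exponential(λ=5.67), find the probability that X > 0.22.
0.287251

We have X ~ Exponential(λ=5.67).

P(X > 0.22) = 1 - P(X ≤ 0.22)
                = 1 - F(0.22)
                = 1 - 0.712749
                = 0.287251

So there's approximately a 28.7% chance that X exceeds 0.22.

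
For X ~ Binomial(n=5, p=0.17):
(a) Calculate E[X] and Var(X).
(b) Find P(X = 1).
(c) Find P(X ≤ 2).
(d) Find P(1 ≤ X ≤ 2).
(a) E[X] = 0.8500, Var(X) = 0.7055
(b) P(X = 1) = 0.403396
(c) P(X ≤ 2) = 0.962546
(d) P(1 ≤ X ≤ 2) = 0.568642

We have X ~ Binomial(n=5, p=0.17).

(a) Moments:
E[X] = 0.8500
Var(X) = 0.7055
σ = √Var(X) = 0.8399

(b) Point probability using PMF:
P(X = 1) = 0.403396

(c) Cumulative probability using CDF:
P(X ≤ 2) = F(2) = 0.962546

(d) Range probability:
P(1 ≤ X ≤ 2) = P(X ≤ 2) - P(X ≤ 0)
                   = F(2) - F(0)
                   = 0.962546 - 0.393904
                   = 0.568642

This means approximately 56.9% of outcomes fall in the interval [1, 2].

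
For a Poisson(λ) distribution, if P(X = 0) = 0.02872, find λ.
λ = 3.5502

For a Poisson(λ) distribution, the PMF at 0 is:
P(X = 0) = λ^0 e^(-λ) / 0! = e^(-λ)

Given P(X = 0) = 0.02872:
e^(-λ) = 0.02872
-λ = ln(0.02872)
λ = -ln(0.02872) = 3.5502

Verification: e^(-3.5502) = 0.02872 ✓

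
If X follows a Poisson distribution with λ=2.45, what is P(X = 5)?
0.063479

We have X ~ Poisson(λ=2.45).

For a Poisson distribution, the PMF gives us the probability of each outcome.

Using the PMF formula:
P(X = 5) = 0.063479

Rounded to 4 decimal places: 0.0635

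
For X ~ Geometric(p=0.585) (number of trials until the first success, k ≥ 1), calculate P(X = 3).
0.100752

We have X ~ Geometric(p=0.585) (number of trials until the first success, k ≥ 1).

For a Geometric distribution, the PMF gives us the probability of each outcome.

Using the PMF formula:
P(X = 3) = 0.100752

Rounded to 4 decimal places: 0.1008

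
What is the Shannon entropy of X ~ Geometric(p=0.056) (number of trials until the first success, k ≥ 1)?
3.8539 nats

We have X ~ Geometric(p=0.056) (number of trials until the first success, k ≥ 1).

The Shannon entropy measures the uncertainty or information content of the distribution.

For a Geometric distribution with p=0.056 (number of trials until the first success, k ≥ 1):
H(X) = 3.8539 nats

(In bits, this would be 5.5600 bits.)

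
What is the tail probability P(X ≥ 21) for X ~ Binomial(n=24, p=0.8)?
0.263862

We have X ~ Binomial(n=24, p=0.8).

For discrete distributions, P(X ≥ 21) = 1 - P(X ≤ 20).

P(X ≤ 20) = 0.736138
P(X ≥ 21) = 1 - 0.736138 = 0.263862

So there's approximately a 26.4% chance that X is at least 21.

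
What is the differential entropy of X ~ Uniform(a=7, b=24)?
2.8332 nats

We have X ~ Uniform(a=7, b=24).

The differential entropy measures the uncertainty or information content of the distribution.

For a Uniform distribution with a=7, b=24:
h(X) = 2.8332 nats

(In bits, this would be 4.0875 bits.)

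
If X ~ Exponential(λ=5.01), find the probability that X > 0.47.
0.094922

We have X ~ Exponential(λ=5.01).

P(X > 0.47) = 1 - P(X ≤ 0.47)
                = 1 - F(0.47)
                = 1 - 0.905078
                = 0.094922

So there's approximately a 9.5% chance that X exceeds 0.47.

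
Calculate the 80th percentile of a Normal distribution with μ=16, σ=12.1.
26.1836

We have X ~ Normal(μ=16, σ=12.1).

We want to find x such that P(X ≤ x) = 0.8.

This is the 80th percentile, which means 80% of values fall below this point.

Using the inverse CDF (quantile function):
x = F⁻¹(0.8) = 26.1836

Verification: P(X ≤ 26.1836) = 0.8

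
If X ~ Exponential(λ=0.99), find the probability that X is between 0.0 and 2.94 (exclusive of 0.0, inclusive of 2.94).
0.945557

We have X ~ Exponential(λ=0.99).

To find P(0.0 < X ≤ 2.94), we use:
P(0.0 < X ≤ 2.94) = P(X ≤ 2.94) - P(X ≤ 0.0)
                 = F(2.94) - F(0.0)
                 = 0.945557 - 0.000000
                 = 0.945557

So there's approximately a 94.6% chance that X falls in this range.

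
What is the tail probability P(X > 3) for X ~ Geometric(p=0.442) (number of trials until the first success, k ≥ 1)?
0.173741

We have X ~ Geometric(p=0.442) (number of trials until the first success, k ≥ 1).

P(X > 3) = 1 - P(X ≤ 3)
                = 1 - F(3)
                = 1 - 0.826259
                = 0.173741

So there's approximately a 17.4% chance that X exceeds 3.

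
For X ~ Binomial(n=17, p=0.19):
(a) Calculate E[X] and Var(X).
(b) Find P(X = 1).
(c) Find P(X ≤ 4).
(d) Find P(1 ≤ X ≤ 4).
(a) E[X] = 3.2300, Var(X) = 2.6163
(b) P(X = 1) = 0.110908
(c) P(X ≤ 4) = 0.791340
(d) P(1 ≤ X ≤ 4) = 0.763527

We have X ~ Binomial(n=17, p=0.19).

(a) Moments:
E[X] = 3.2300
Var(X) = 2.6163
σ = √Var(X) = 1.6175

(b) Point probability using PMF:
P(X = 1) = 0.110908

(c) Cumulative probability using CDF:
P(X ≤ 4) = F(4) = 0.791340

(d) Range probability:
P(1 ≤ X ≤ 4) = P(X ≤ 4) - P(X ≤ 0)
                   = F(4) - F(0)
                   = 0.791340 - 0.027813
                   = 0.763527

This means approximately 76.4% of outcomes fall in the interval [1, 4].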